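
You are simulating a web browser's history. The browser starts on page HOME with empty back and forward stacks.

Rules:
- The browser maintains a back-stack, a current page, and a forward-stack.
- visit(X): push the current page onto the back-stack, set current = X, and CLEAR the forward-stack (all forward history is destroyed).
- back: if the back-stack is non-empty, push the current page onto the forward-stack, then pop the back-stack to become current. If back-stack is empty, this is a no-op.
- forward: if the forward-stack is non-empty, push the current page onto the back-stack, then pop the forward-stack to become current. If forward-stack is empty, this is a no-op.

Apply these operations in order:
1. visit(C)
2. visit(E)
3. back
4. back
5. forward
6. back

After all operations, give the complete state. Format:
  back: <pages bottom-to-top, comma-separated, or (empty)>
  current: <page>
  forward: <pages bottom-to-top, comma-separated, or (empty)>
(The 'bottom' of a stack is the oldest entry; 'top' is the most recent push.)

Answer: back: (empty)
current: HOME
forward: E,C

Derivation:
After 1 (visit(C)): cur=C back=1 fwd=0
After 2 (visit(E)): cur=E back=2 fwd=0
After 3 (back): cur=C back=1 fwd=1
After 4 (back): cur=HOME back=0 fwd=2
After 5 (forward): cur=C back=1 fwd=1
After 6 (back): cur=HOME back=0 fwd=2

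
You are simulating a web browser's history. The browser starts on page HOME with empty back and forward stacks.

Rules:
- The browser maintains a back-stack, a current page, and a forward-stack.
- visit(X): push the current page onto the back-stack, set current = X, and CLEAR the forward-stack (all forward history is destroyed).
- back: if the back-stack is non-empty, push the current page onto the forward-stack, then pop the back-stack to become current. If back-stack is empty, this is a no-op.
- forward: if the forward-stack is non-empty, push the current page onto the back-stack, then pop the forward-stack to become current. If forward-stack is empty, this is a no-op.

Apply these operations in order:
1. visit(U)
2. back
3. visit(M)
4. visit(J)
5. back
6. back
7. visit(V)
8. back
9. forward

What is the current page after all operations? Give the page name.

After 1 (visit(U)): cur=U back=1 fwd=0
After 2 (back): cur=HOME back=0 fwd=1
After 3 (visit(M)): cur=M back=1 fwd=0
After 4 (visit(J)): cur=J back=2 fwd=0
After 5 (back): cur=M back=1 fwd=1
After 6 (back): cur=HOME back=0 fwd=2
After 7 (visit(V)): cur=V back=1 fwd=0
After 8 (back): cur=HOME back=0 fwd=1
After 9 (forward): cur=V back=1 fwd=0

Answer: V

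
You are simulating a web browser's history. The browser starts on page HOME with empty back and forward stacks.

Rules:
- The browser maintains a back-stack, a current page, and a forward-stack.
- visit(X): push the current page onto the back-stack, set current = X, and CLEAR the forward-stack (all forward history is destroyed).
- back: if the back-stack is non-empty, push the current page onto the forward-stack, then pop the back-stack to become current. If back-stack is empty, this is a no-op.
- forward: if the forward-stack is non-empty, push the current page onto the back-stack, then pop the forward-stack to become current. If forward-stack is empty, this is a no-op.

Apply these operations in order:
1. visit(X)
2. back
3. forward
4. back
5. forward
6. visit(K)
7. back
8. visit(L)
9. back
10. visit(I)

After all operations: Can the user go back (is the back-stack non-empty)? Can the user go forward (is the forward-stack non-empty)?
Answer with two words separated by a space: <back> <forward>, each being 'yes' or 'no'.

Answer: yes no

Derivation:
After 1 (visit(X)): cur=X back=1 fwd=0
After 2 (back): cur=HOME back=0 fwd=1
After 3 (forward): cur=X back=1 fwd=0
After 4 (back): cur=HOME back=0 fwd=1
After 5 (forward): cur=X back=1 fwd=0
After 6 (visit(K)): cur=K back=2 fwd=0
After 7 (back): cur=X back=1 fwd=1
After 8 (visit(L)): cur=L back=2 fwd=0
After 9 (back): cur=X back=1 fwd=1
After 10 (visit(I)): cur=I back=2 fwd=0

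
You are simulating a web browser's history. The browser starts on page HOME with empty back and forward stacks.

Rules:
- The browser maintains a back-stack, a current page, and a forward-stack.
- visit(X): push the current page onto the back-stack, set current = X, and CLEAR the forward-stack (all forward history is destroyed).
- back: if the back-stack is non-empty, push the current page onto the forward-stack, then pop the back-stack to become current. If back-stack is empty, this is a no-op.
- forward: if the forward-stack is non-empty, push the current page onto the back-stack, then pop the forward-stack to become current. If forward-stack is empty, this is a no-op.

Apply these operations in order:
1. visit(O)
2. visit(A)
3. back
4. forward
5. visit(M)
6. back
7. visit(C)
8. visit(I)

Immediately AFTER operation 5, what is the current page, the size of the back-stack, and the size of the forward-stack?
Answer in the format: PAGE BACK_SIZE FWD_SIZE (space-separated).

After 1 (visit(O)): cur=O back=1 fwd=0
After 2 (visit(A)): cur=A back=2 fwd=0
After 3 (back): cur=O back=1 fwd=1
After 4 (forward): cur=A back=2 fwd=0
After 5 (visit(M)): cur=M back=3 fwd=0

M 3 0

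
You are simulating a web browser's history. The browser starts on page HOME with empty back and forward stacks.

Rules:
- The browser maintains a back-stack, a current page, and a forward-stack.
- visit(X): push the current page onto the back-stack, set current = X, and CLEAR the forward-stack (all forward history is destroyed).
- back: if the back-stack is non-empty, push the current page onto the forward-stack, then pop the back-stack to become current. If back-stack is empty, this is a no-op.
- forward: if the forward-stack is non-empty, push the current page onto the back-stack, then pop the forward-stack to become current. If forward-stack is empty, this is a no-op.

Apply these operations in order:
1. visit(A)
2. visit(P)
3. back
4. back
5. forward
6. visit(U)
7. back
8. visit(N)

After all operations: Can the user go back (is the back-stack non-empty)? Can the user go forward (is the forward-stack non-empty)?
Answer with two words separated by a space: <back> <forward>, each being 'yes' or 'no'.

Answer: yes no

Derivation:
After 1 (visit(A)): cur=A back=1 fwd=0
After 2 (visit(P)): cur=P back=2 fwd=0
After 3 (back): cur=A back=1 fwd=1
After 4 (back): cur=HOME back=0 fwd=2
After 5 (forward): cur=A back=1 fwd=1
After 6 (visit(U)): cur=U back=2 fwd=0
After 7 (back): cur=A back=1 fwd=1
After 8 (visit(N)): cur=N back=2 fwd=0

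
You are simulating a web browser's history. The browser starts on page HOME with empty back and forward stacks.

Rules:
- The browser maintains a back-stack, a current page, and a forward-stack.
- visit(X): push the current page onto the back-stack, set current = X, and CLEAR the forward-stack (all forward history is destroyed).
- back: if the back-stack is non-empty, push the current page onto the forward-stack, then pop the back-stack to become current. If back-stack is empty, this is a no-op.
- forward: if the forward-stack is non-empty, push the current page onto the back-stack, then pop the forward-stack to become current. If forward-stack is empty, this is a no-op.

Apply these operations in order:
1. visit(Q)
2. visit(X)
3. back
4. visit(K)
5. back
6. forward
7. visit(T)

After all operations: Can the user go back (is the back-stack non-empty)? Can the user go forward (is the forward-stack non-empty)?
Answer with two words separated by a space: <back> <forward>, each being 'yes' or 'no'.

After 1 (visit(Q)): cur=Q back=1 fwd=0
After 2 (visit(X)): cur=X back=2 fwd=0
After 3 (back): cur=Q back=1 fwd=1
After 4 (visit(K)): cur=K back=2 fwd=0
After 5 (back): cur=Q back=1 fwd=1
After 6 (forward): cur=K back=2 fwd=0
After 7 (visit(T)): cur=T back=3 fwd=0

Answer: yes no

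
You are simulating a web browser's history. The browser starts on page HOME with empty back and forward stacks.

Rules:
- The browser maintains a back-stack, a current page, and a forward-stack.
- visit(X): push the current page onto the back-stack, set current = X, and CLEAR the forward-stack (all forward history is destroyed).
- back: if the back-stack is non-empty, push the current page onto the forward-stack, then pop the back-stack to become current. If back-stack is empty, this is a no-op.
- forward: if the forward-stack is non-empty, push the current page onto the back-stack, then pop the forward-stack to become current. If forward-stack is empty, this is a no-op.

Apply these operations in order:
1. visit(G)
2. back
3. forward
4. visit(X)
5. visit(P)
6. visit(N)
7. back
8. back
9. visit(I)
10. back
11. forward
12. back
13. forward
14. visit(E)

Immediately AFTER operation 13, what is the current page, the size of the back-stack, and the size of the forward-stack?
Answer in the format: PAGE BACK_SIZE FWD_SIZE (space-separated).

After 1 (visit(G)): cur=G back=1 fwd=0
After 2 (back): cur=HOME back=0 fwd=1
After 3 (forward): cur=G back=1 fwd=0
After 4 (visit(X)): cur=X back=2 fwd=0
After 5 (visit(P)): cur=P back=3 fwd=0
After 6 (visit(N)): cur=N back=4 fwd=0
After 7 (back): cur=P back=3 fwd=1
After 8 (back): cur=X back=2 fwd=2
After 9 (visit(I)): cur=I back=3 fwd=0
After 10 (back): cur=X back=2 fwd=1
After 11 (forward): cur=I back=3 fwd=0
After 12 (back): cur=X back=2 fwd=1
After 13 (forward): cur=I back=3 fwd=0

I 3 0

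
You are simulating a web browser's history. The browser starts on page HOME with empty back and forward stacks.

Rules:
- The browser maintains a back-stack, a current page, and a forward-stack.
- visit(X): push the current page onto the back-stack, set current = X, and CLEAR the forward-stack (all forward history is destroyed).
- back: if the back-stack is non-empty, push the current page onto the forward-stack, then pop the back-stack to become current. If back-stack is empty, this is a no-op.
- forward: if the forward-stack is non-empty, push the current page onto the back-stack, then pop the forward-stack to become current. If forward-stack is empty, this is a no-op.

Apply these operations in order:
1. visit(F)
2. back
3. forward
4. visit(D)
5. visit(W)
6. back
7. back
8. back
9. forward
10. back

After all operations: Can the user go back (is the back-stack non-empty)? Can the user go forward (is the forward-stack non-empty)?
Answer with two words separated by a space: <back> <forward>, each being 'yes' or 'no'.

Answer: no yes

Derivation:
After 1 (visit(F)): cur=F back=1 fwd=0
After 2 (back): cur=HOME back=0 fwd=1
After 3 (forward): cur=F back=1 fwd=0
After 4 (visit(D)): cur=D back=2 fwd=0
After 5 (visit(W)): cur=W back=3 fwd=0
After 6 (back): cur=D back=2 fwd=1
After 7 (back): cur=F back=1 fwd=2
After 8 (back): cur=HOME back=0 fwd=3
After 9 (forward): cur=F back=1 fwd=2
After 10 (back): cur=HOME back=0 fwd=3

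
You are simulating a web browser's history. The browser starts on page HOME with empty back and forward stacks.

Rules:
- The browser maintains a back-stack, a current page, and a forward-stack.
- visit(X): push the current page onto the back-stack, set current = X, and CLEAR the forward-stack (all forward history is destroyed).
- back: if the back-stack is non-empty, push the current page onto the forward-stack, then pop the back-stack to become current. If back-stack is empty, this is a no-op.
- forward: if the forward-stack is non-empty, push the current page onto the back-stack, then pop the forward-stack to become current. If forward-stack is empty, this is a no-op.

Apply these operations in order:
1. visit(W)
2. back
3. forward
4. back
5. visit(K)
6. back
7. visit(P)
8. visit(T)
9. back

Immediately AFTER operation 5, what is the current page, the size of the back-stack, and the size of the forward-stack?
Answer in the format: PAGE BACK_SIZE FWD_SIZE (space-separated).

After 1 (visit(W)): cur=W back=1 fwd=0
After 2 (back): cur=HOME back=0 fwd=1
After 3 (forward): cur=W back=1 fwd=0
After 4 (back): cur=HOME back=0 fwd=1
After 5 (visit(K)): cur=K back=1 fwd=0

K 1 0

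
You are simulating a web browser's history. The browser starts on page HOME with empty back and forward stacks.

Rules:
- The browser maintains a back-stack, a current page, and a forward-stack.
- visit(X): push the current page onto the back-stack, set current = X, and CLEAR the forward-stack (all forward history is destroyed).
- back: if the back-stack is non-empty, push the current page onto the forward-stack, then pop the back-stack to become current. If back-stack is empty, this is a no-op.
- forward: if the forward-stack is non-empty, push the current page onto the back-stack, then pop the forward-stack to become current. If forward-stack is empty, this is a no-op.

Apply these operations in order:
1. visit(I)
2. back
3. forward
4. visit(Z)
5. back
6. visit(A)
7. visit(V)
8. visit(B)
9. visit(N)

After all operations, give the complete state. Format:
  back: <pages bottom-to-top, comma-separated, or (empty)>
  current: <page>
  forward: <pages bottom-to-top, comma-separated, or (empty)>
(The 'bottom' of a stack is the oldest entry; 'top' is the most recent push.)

After 1 (visit(I)): cur=I back=1 fwd=0
After 2 (back): cur=HOME back=0 fwd=1
After 3 (forward): cur=I back=1 fwd=0
After 4 (visit(Z)): cur=Z back=2 fwd=0
After 5 (back): cur=I back=1 fwd=1
After 6 (visit(A)): cur=A back=2 fwd=0
After 7 (visit(V)): cur=V back=3 fwd=0
After 8 (visit(B)): cur=B back=4 fwd=0
After 9 (visit(N)): cur=N back=5 fwd=0

Answer: back: HOME,I,A,V,B
current: N
forward: (empty)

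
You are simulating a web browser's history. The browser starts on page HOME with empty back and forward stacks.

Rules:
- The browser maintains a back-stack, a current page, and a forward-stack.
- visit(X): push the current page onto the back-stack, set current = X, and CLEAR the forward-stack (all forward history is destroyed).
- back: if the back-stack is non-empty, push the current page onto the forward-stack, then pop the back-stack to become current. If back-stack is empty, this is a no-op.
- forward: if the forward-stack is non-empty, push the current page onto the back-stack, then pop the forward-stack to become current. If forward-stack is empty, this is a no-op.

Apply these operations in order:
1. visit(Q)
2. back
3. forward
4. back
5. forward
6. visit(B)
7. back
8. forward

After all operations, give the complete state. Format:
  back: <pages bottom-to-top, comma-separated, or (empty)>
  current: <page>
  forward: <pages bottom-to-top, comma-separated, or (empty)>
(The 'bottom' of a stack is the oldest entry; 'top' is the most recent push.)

After 1 (visit(Q)): cur=Q back=1 fwd=0
After 2 (back): cur=HOME back=0 fwd=1
After 3 (forward): cur=Q back=1 fwd=0
After 4 (back): cur=HOME back=0 fwd=1
After 5 (forward): cur=Q back=1 fwd=0
After 6 (visit(B)): cur=B back=2 fwd=0
After 7 (back): cur=Q back=1 fwd=1
After 8 (forward): cur=B back=2 fwd=0

Answer: back: HOME,Q
current: B
forward: (empty)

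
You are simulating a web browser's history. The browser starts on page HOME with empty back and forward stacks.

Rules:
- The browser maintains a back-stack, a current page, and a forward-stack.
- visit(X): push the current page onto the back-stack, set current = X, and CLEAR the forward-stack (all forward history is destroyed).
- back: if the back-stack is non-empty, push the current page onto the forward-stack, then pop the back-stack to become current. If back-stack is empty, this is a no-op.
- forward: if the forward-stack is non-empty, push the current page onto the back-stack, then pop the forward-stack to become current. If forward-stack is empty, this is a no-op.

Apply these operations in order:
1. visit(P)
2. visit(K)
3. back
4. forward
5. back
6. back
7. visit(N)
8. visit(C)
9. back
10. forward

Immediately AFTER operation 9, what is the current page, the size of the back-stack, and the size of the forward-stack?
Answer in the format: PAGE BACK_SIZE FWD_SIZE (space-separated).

After 1 (visit(P)): cur=P back=1 fwd=0
After 2 (visit(K)): cur=K back=2 fwd=0
After 3 (back): cur=P back=1 fwd=1
After 4 (forward): cur=K back=2 fwd=0
After 5 (back): cur=P back=1 fwd=1
After 6 (back): cur=HOME back=0 fwd=2
After 7 (visit(N)): cur=N back=1 fwd=0
After 8 (visit(C)): cur=C back=2 fwd=0
After 9 (back): cur=N back=1 fwd=1

N 1 1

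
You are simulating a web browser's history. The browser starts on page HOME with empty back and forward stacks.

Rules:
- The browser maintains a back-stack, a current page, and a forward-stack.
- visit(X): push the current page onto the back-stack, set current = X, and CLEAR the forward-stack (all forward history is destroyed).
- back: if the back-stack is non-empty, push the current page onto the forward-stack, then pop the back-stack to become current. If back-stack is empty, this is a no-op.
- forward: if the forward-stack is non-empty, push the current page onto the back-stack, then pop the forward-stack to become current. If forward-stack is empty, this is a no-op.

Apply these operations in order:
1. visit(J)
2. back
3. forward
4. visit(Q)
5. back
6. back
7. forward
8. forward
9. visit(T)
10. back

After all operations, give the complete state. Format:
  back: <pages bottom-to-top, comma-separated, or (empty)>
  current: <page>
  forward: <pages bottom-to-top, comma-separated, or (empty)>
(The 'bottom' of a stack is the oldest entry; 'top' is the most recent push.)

Answer: back: HOME,J
current: Q
forward: T

Derivation:
After 1 (visit(J)): cur=J back=1 fwd=0
After 2 (back): cur=HOME back=0 fwd=1
After 3 (forward): cur=J back=1 fwd=0
After 4 (visit(Q)): cur=Q back=2 fwd=0
After 5 (back): cur=J back=1 fwd=1
After 6 (back): cur=HOME back=0 fwd=2
After 7 (forward): cur=J back=1 fwd=1
After 8 (forward): cur=Q back=2 fwd=0
After 9 (visit(T)): cur=T back=3 fwd=0
After 10 (back): cur=Q back=2 fwd=1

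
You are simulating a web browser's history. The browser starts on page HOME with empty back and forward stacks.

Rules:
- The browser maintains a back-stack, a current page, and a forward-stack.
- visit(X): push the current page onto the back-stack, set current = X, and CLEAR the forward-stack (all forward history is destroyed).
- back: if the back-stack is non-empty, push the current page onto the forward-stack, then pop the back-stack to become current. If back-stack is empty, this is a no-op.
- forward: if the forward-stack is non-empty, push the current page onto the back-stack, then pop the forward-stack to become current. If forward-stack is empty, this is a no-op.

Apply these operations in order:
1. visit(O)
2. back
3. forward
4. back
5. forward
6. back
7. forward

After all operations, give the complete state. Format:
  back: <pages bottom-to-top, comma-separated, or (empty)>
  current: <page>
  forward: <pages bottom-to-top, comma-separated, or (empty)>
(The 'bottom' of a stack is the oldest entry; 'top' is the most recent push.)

After 1 (visit(O)): cur=O back=1 fwd=0
After 2 (back): cur=HOME back=0 fwd=1
After 3 (forward): cur=O back=1 fwd=0
After 4 (back): cur=HOME back=0 fwd=1
After 5 (forward): cur=O back=1 fwd=0
After 6 (back): cur=HOME back=0 fwd=1
After 7 (forward): cur=O back=1 fwd=0

Answer: back: HOME
current: O
forward: (empty)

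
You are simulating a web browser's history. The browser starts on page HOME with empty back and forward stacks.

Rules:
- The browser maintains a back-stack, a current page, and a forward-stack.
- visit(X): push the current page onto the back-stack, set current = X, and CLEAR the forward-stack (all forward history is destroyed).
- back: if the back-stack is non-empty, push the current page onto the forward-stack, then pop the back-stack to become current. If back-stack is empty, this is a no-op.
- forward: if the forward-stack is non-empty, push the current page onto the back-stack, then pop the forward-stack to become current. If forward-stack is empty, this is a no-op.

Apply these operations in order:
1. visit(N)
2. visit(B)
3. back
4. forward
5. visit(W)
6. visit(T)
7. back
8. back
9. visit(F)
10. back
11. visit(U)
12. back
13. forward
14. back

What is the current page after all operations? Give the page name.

After 1 (visit(N)): cur=N back=1 fwd=0
After 2 (visit(B)): cur=B back=2 fwd=0
After 3 (back): cur=N back=1 fwd=1
After 4 (forward): cur=B back=2 fwd=0
After 5 (visit(W)): cur=W back=3 fwd=0
After 6 (visit(T)): cur=T back=4 fwd=0
After 7 (back): cur=W back=3 fwd=1
After 8 (back): cur=B back=2 fwd=2
After 9 (visit(F)): cur=F back=3 fwd=0
After 10 (back): cur=B back=2 fwd=1
After 11 (visit(U)): cur=U back=3 fwd=0
After 12 (back): cur=B back=2 fwd=1
After 13 (forward): cur=U back=3 fwd=0
After 14 (back): cur=B back=2 fwd=1

Answer: B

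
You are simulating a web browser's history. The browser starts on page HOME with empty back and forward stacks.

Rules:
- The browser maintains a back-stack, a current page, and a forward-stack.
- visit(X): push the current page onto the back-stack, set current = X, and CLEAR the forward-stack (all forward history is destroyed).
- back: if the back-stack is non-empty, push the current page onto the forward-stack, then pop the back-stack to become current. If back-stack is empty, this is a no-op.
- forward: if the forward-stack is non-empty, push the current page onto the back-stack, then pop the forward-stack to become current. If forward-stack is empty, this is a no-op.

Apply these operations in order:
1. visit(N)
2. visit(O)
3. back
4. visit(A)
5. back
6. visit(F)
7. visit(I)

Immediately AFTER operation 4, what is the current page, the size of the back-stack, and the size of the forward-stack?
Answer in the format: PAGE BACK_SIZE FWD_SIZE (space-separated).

After 1 (visit(N)): cur=N back=1 fwd=0
After 2 (visit(O)): cur=O back=2 fwd=0
After 3 (back): cur=N back=1 fwd=1
After 4 (visit(A)): cur=A back=2 fwd=0

A 2 0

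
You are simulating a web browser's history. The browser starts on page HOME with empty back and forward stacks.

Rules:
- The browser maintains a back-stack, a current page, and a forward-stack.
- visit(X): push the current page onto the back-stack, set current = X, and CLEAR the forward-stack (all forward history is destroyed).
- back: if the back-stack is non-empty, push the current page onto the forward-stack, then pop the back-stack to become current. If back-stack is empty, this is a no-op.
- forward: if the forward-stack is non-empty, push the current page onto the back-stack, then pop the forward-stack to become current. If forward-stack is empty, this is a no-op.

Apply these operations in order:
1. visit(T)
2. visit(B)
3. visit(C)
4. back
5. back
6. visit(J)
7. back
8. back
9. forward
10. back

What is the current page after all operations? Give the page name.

After 1 (visit(T)): cur=T back=1 fwd=0
After 2 (visit(B)): cur=B back=2 fwd=0
After 3 (visit(C)): cur=C back=3 fwd=0
After 4 (back): cur=B back=2 fwd=1
After 5 (back): cur=T back=1 fwd=2
After 6 (visit(J)): cur=J back=2 fwd=0
After 7 (back): cur=T back=1 fwd=1
After 8 (back): cur=HOME back=0 fwd=2
After 9 (forward): cur=T back=1 fwd=1
After 10 (back): cur=HOME back=0 fwd=2

Answer: HOME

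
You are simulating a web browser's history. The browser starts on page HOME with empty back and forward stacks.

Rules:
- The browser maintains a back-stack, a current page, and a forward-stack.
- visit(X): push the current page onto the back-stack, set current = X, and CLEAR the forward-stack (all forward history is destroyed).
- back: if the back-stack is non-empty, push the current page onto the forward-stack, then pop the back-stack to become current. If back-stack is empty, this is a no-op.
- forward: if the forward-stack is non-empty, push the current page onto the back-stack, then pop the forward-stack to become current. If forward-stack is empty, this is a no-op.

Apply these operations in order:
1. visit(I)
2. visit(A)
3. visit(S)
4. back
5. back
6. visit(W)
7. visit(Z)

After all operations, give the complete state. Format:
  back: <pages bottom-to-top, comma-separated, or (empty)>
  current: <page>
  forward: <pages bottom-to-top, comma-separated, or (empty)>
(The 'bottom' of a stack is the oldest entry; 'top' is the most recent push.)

After 1 (visit(I)): cur=I back=1 fwd=0
After 2 (visit(A)): cur=A back=2 fwd=0
After 3 (visit(S)): cur=S back=3 fwd=0
After 4 (back): cur=A back=2 fwd=1
After 5 (back): cur=I back=1 fwd=2
After 6 (visit(W)): cur=W back=2 fwd=0
After 7 (visit(Z)): cur=Z back=3 fwd=0

Answer: back: HOME,I,W
current: Z
forward: (empty)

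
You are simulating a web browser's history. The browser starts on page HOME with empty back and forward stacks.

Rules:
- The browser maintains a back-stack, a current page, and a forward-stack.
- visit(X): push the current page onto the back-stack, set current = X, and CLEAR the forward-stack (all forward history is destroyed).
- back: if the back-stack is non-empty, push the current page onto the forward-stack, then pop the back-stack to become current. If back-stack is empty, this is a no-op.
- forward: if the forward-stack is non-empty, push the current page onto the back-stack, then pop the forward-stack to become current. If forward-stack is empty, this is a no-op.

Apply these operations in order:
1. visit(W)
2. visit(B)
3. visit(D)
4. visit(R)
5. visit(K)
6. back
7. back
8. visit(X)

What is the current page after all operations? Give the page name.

After 1 (visit(W)): cur=W back=1 fwd=0
After 2 (visit(B)): cur=B back=2 fwd=0
After 3 (visit(D)): cur=D back=3 fwd=0
After 4 (visit(R)): cur=R back=4 fwd=0
After 5 (visit(K)): cur=K back=5 fwd=0
After 6 (back): cur=R back=4 fwd=1
After 7 (back): cur=D back=3 fwd=2
After 8 (visit(X)): cur=X back=4 fwd=0

Answer: X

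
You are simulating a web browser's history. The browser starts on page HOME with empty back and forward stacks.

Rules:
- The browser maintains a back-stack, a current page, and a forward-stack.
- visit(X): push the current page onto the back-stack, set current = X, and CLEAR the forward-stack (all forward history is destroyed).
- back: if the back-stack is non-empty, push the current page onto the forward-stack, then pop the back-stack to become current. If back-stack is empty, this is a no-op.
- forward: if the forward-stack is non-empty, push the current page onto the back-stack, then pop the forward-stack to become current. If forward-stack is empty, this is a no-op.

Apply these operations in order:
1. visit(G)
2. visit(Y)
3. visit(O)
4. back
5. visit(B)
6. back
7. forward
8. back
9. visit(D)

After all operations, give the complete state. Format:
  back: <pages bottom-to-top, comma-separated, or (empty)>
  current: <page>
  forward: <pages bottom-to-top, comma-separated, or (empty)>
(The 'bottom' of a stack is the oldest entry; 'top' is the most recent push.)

After 1 (visit(G)): cur=G back=1 fwd=0
After 2 (visit(Y)): cur=Y back=2 fwd=0
After 3 (visit(O)): cur=O back=3 fwd=0
After 4 (back): cur=Y back=2 fwd=1
After 5 (visit(B)): cur=B back=3 fwd=0
After 6 (back): cur=Y back=2 fwd=1
After 7 (forward): cur=B back=3 fwd=0
After 8 (back): cur=Y back=2 fwd=1
After 9 (visit(D)): cur=D back=3 fwd=0

Answer: back: HOME,G,Y
current: D
forward: (empty)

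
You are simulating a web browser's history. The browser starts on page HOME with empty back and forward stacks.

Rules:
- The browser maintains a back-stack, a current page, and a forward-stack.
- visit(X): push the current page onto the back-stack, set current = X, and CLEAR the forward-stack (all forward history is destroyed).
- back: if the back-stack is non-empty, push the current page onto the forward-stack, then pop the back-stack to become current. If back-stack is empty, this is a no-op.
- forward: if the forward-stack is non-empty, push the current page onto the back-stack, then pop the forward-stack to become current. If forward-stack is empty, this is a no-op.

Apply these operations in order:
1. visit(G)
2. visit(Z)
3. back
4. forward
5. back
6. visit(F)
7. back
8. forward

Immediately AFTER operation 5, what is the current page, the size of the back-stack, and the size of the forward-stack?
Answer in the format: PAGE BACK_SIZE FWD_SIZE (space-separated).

After 1 (visit(G)): cur=G back=1 fwd=0
After 2 (visit(Z)): cur=Z back=2 fwd=0
After 3 (back): cur=G back=1 fwd=1
After 4 (forward): cur=Z back=2 fwd=0
After 5 (back): cur=G back=1 fwd=1

G 1 1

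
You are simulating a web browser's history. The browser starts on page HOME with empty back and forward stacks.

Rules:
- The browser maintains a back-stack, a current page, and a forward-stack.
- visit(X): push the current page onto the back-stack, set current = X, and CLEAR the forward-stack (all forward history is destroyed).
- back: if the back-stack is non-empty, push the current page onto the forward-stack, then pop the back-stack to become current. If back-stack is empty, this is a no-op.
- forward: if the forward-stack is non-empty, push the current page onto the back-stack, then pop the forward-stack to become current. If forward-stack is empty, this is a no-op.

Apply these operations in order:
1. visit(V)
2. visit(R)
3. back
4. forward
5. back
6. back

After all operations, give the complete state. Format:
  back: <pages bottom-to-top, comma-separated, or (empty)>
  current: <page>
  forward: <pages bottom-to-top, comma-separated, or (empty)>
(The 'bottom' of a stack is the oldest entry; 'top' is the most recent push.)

After 1 (visit(V)): cur=V back=1 fwd=0
After 2 (visit(R)): cur=R back=2 fwd=0
After 3 (back): cur=V back=1 fwd=1
After 4 (forward): cur=R back=2 fwd=0
After 5 (back): cur=V back=1 fwd=1
After 6 (back): cur=HOME back=0 fwd=2

Answer: back: (empty)
current: HOME
forward: R,V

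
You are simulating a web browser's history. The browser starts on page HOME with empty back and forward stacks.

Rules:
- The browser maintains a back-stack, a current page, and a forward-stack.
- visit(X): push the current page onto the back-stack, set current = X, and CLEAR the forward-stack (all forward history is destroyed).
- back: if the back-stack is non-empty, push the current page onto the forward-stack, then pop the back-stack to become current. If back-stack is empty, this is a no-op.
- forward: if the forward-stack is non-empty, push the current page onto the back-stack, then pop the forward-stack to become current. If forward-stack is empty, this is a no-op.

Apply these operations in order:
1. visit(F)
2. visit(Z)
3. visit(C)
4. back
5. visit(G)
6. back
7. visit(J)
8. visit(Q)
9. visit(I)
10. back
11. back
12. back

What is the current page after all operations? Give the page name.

Answer: Z

Derivation:
After 1 (visit(F)): cur=F back=1 fwd=0
After 2 (visit(Z)): cur=Z back=2 fwd=0
After 3 (visit(C)): cur=C back=3 fwd=0
After 4 (back): cur=Z back=2 fwd=1
After 5 (visit(G)): cur=G back=3 fwd=0
After 6 (back): cur=Z back=2 fwd=1
After 7 (visit(J)): cur=J back=3 fwd=0
After 8 (visit(Q)): cur=Q back=4 fwd=0
After 9 (visit(I)): cur=I back=5 fwd=0
After 10 (back): cur=Q back=4 fwd=1
After 11 (back): cur=J back=3 fwd=2
After 12 (back): cur=Z back=2 fwd=3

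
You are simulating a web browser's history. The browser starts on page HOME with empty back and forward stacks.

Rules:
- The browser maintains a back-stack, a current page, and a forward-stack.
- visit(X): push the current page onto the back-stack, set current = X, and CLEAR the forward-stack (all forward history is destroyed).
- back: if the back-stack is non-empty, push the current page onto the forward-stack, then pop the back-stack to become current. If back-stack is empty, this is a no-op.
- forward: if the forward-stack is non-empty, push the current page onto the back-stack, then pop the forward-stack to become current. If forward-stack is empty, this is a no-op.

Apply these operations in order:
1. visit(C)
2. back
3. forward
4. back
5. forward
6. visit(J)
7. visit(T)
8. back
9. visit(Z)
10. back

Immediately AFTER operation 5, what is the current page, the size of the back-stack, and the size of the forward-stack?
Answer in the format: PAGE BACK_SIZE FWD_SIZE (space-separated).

After 1 (visit(C)): cur=C back=1 fwd=0
After 2 (back): cur=HOME back=0 fwd=1
After 3 (forward): cur=C back=1 fwd=0
After 4 (back): cur=HOME back=0 fwd=1
After 5 (forward): cur=C back=1 fwd=0

C 1 0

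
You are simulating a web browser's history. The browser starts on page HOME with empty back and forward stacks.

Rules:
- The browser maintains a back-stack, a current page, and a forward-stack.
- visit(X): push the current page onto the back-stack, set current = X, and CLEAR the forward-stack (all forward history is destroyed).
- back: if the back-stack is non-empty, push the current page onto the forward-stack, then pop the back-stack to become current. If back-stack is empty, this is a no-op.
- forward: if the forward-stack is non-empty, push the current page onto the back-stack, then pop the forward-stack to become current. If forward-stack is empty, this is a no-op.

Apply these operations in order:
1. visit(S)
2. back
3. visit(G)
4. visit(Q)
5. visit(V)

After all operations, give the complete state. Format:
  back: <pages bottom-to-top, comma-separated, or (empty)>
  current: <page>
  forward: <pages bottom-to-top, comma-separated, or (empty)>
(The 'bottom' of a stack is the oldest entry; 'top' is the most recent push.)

Answer: back: HOME,G,Q
current: V
forward: (empty)

Derivation:
After 1 (visit(S)): cur=S back=1 fwd=0
After 2 (back): cur=HOME back=0 fwd=1
After 3 (visit(G)): cur=G back=1 fwd=0
After 4 (visit(Q)): cur=Q back=2 fwd=0
After 5 (visit(V)): cur=V back=3 fwd=0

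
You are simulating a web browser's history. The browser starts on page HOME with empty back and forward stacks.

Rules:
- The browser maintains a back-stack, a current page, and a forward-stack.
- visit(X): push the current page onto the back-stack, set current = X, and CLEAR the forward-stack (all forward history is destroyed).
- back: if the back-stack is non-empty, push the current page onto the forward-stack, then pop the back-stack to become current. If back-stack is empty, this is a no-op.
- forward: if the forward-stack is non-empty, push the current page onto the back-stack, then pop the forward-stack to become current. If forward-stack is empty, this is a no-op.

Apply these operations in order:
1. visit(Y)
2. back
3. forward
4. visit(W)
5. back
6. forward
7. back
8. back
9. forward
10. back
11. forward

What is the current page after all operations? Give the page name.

Answer: Y

Derivation:
After 1 (visit(Y)): cur=Y back=1 fwd=0
After 2 (back): cur=HOME back=0 fwd=1
After 3 (forward): cur=Y back=1 fwd=0
After 4 (visit(W)): cur=W back=2 fwd=0
After 5 (back): cur=Y back=1 fwd=1
After 6 (forward): cur=W back=2 fwd=0
After 7 (back): cur=Y back=1 fwd=1
After 8 (back): cur=HOME back=0 fwd=2
After 9 (forward): cur=Y back=1 fwd=1
After 10 (back): cur=HOME back=0 fwd=2
After 11 (forward): cur=Y back=1 fwd=1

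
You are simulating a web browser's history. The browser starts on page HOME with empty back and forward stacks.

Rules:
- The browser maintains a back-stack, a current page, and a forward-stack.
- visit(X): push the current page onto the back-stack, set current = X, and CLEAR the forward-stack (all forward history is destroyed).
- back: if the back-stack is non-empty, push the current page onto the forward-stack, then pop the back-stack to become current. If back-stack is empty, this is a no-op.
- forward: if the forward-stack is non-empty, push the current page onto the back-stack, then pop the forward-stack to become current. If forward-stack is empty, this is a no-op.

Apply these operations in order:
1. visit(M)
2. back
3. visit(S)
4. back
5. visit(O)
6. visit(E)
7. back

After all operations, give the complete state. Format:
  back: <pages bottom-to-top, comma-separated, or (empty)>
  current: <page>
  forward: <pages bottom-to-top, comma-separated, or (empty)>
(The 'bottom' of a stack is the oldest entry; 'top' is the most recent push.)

After 1 (visit(M)): cur=M back=1 fwd=0
After 2 (back): cur=HOME back=0 fwd=1
After 3 (visit(S)): cur=S back=1 fwd=0
After 4 (back): cur=HOME back=0 fwd=1
After 5 (visit(O)): cur=O back=1 fwd=0
After 6 (visit(E)): cur=E back=2 fwd=0
After 7 (back): cur=O back=1 fwd=1

Answer: back: HOME
current: O
forward: E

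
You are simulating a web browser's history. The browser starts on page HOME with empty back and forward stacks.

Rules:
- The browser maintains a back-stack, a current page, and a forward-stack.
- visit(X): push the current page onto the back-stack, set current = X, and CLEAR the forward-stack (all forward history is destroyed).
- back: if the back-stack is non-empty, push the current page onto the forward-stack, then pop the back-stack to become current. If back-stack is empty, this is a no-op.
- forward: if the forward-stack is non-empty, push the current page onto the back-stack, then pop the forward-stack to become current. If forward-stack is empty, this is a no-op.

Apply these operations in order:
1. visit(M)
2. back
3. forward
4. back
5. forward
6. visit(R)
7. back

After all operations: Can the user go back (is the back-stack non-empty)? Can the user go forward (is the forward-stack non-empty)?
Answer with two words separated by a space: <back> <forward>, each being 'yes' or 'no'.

After 1 (visit(M)): cur=M back=1 fwd=0
After 2 (back): cur=HOME back=0 fwd=1
After 3 (forward): cur=M back=1 fwd=0
After 4 (back): cur=HOME back=0 fwd=1
After 5 (forward): cur=M back=1 fwd=0
After 6 (visit(R)): cur=R back=2 fwd=0
After 7 (back): cur=M back=1 fwd=1

Answer: yes yes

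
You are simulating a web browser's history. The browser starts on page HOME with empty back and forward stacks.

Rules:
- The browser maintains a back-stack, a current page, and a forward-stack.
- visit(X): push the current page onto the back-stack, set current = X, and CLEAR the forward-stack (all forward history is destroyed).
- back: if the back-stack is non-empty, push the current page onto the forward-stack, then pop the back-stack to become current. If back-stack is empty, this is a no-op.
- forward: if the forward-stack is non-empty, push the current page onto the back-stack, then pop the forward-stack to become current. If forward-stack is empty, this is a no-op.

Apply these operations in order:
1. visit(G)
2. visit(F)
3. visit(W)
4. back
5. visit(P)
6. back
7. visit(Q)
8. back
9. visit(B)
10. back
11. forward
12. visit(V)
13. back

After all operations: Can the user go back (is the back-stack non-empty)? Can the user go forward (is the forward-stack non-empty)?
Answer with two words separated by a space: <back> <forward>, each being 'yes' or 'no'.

After 1 (visit(G)): cur=G back=1 fwd=0
After 2 (visit(F)): cur=F back=2 fwd=0
After 3 (visit(W)): cur=W back=3 fwd=0
After 4 (back): cur=F back=2 fwd=1
After 5 (visit(P)): cur=P back=3 fwd=0
After 6 (back): cur=F back=2 fwd=1
After 7 (visit(Q)): cur=Q back=3 fwd=0
After 8 (back): cur=F back=2 fwd=1
After 9 (visit(B)): cur=B back=3 fwd=0
After 10 (back): cur=F back=2 fwd=1
After 11 (forward): cur=B back=3 fwd=0
After 12 (visit(V)): cur=V back=4 fwd=0
After 13 (back): cur=B back=3 fwd=1

Answer: yes yes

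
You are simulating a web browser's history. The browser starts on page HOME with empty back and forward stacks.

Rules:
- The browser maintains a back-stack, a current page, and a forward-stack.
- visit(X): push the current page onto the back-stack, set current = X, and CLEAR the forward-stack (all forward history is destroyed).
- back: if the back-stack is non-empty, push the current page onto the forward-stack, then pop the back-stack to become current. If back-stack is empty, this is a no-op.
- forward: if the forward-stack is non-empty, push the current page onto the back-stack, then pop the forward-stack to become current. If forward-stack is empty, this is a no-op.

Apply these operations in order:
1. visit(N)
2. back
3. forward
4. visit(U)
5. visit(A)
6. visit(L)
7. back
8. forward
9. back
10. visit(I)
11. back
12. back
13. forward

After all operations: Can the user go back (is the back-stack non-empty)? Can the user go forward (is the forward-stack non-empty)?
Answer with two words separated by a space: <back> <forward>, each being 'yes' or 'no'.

After 1 (visit(N)): cur=N back=1 fwd=0
After 2 (back): cur=HOME back=0 fwd=1
After 3 (forward): cur=N back=1 fwd=0
After 4 (visit(U)): cur=U back=2 fwd=0
After 5 (visit(A)): cur=A back=3 fwd=0
After 6 (visit(L)): cur=L back=4 fwd=0
After 7 (back): cur=A back=3 fwd=1
After 8 (forward): cur=L back=4 fwd=0
After 9 (back): cur=A back=3 fwd=1
After 10 (visit(I)): cur=I back=4 fwd=0
After 11 (back): cur=A back=3 fwd=1
After 12 (back): cur=U back=2 fwd=2
After 13 (forward): cur=A back=3 fwd=1

Answer: yes yes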